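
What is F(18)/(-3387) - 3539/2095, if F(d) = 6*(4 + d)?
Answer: -4087711/2365255 ≈ -1.7282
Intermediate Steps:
F(d) = 24 + 6*d
F(18)/(-3387) - 3539/2095 = (24 + 6*18)/(-3387) - 3539/2095 = (24 + 108)*(-1/3387) - 3539*1/2095 = 132*(-1/3387) - 3539/2095 = -44/1129 - 3539/2095 = -4087711/2365255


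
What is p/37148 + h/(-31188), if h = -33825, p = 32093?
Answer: 47030158/24136913 ≈ 1.9485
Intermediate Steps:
p/37148 + h/(-31188) = 32093/37148 - 33825/(-31188) = 32093*(1/37148) - 33825*(-1/31188) = 32093/37148 + 11275/10396 = 47030158/24136913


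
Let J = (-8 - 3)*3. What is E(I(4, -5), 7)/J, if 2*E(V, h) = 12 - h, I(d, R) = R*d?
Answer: -5/66 ≈ -0.075758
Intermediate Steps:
E(V, h) = 6 - h/2 (E(V, h) = (12 - h)/2 = 6 - h/2)
J = -33 (J = -11*3 = -33)
E(I(4, -5), 7)/J = (6 - ½*7)/(-33) = (6 - 7/2)*(-1/33) = (5/2)*(-1/33) = -5/66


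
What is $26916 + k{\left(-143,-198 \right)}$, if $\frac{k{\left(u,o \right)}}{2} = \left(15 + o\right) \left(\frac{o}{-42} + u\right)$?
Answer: $\frac{542700}{7} \approx 77529.0$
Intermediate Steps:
$k{\left(u,o \right)} = 2 \left(15 + o\right) \left(u - \frac{o}{42}\right)$ ($k{\left(u,o \right)} = 2 \left(15 + o\right) \left(\frac{o}{-42} + u\right) = 2 \left(15 + o\right) \left(o \left(- \frac{1}{42}\right) + u\right) = 2 \left(15 + o\right) \left(- \frac{o}{42} + u\right) = 2 \left(15 + o\right) \left(u - \frac{o}{42}\right)$)
$26916 + k{\left(-143,-198 \right)} = 26916 + \left(30 \left(-143\right) - - \frac{990}{7} - \frac{\left(-198\right)^{2}}{21} + 2 \left(-198\right) \left(-143\right)\right) = 26916 + \left(-4290 + \frac{990}{7} - \frac{13068}{7} + 56628\right) = 26916 + \frac{354288}{7} = \frac{542700}{7}$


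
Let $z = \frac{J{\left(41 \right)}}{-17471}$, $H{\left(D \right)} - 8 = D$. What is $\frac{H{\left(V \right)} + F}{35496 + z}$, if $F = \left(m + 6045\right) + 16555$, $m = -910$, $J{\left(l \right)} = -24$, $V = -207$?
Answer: $\frac{375469261}{620150640} \approx 0.60545$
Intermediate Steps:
$H{\left(D \right)} = 8 + D$
$F = 21690$ ($F = \left(-910 + 6045\right) + 16555 = 5135 + 16555 = 21690$)
$z = \frac{24}{17471}$ ($z = - \frac{24}{-17471} = \left(-24\right) \left(- \frac{1}{17471}\right) = \frac{24}{17471} \approx 0.0013737$)
$\frac{H{\left(V \right)} + F}{35496 + z} = \frac{\left(8 - 207\right) + 21690}{35496 + \frac{24}{17471}} = \frac{-199 + 21690}{\frac{620150640}{17471}} = 21491 \cdot \frac{17471}{620150640} = \frac{375469261}{620150640}$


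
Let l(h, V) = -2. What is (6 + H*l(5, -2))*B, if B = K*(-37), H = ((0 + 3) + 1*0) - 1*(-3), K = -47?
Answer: -10434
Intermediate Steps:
H = 6 (H = (3 + 0) + 3 = 3 + 3 = 6)
B = 1739 (B = -47*(-37) = 1739)
(6 + H*l(5, -2))*B = (6 + 6*(-2))*1739 = (6 - 12)*1739 = -6*1739 = -10434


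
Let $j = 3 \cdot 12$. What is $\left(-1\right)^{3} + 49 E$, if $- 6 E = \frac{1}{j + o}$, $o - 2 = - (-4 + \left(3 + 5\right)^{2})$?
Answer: $- \frac{83}{132} \approx -0.62879$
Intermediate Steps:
$j = 36$
$o = -58$ ($o = 2 - \left(-4 + \left(3 + 5\right)^{2}\right) = 2 - \left(-4 + 8^{2}\right) = 2 - \left(-4 + 64\right) = 2 - 60 = -58$)
$E = \frac{1}{132}$ ($E = - \frac{1}{6 \left(36 - 58\right)} = - \frac{1}{6 \left(-22\right)} = \left(- \frac{1}{6}\right) \left(- \frac{1}{22}\right) = \frac{1}{132} \approx 0.0075758$)
$\left(-1\right)^{3} + 49 E = \left(-1\right)^{3} + 49 \cdot \frac{1}{132} = -1 + \frac{49}{132} = - \frac{83}{132}$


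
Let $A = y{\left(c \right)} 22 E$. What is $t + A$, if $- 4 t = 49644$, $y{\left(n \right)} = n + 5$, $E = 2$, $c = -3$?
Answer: $-12323$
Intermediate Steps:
$y{\left(n \right)} = 5 + n$
$t = -12411$ ($t = \left(- \frac{1}{4}\right) 49644 = -12411$)
$A = 88$ ($A = \left(5 - 3\right) 22 \cdot 2 = 2 \cdot 22 \cdot 2 = 44 \cdot 2 = 88$)
$t + A = -12411 + 88 = -12323$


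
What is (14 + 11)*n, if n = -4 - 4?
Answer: -200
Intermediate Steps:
n = -8
(14 + 11)*n = (14 + 11)*(-8) = 25*(-8) = -200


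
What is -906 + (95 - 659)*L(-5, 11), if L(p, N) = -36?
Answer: 19398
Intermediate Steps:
-906 + (95 - 659)*L(-5, 11) = -906 + (95 - 659)*(-36) = -906 - 564*(-36) = -906 + 20304 = 19398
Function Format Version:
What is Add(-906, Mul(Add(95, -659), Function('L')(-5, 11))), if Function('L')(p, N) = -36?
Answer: 19398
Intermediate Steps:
Add(-906, Mul(Add(95, -659), Function('L')(-5, 11))) = Add(-906, Mul(Add(95, -659), -36)) = Add(-906, Mul(-564, -36)) = Add(-906, 20304) = 19398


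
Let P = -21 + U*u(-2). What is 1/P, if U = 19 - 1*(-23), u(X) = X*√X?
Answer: I/(21*(-I + 4*√2)) ≈ -0.001443 + 0.0081629*I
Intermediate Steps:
u(X) = X^(3/2)
U = 42 (U = 19 + 23 = 42)
P = -21 - 84*I*√2 (P = -21 + 42*(-2)^(3/2) = -21 + 42*(-2*I*√2) = -21 - 84*I*√2 ≈ -21.0 - 118.79*I)
1/P = 1/(-21 - 84*I*√2)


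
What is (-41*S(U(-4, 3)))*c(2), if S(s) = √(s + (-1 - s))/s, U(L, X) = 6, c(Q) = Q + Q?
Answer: -82*I/3 ≈ -27.333*I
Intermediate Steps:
c(Q) = 2*Q
S(s) = I/s (S(s) = √(-1)/s = I/s)
(-41*S(U(-4, 3)))*c(2) = (-41*I/6)*(2*2) = -41*I/6*4 = -82*I/3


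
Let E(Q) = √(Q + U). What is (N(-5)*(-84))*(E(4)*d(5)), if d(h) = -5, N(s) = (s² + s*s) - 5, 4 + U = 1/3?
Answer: 6300*√3 ≈ 10912.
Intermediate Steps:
U = -11/3 (U = -4 + 1/3 = -4 + ⅓ = -11/3 ≈ -3.6667)
E(Q) = √(-11/3 + Q) (E(Q) = √(Q - 11/3) = √(-11/3 + Q))
N(s) = -5 + 2*s² (N(s) = (s² + s²) - 5 = 2*s² - 5 = -5 + 2*s²)
(N(-5)*(-84))*(E(4)*d(5)) = ((-5 + 2*(-5)²)*(-84))*((√(-33 + 9*4)/3)*(-5)) = ((-5 + 2*25)*(-84))*((√(-33 + 36)/3)*(-5)) = ((-5 + 50)*(-84))*((√3/3)*(-5)) = (45*(-84))*(-5*√3/3) = -(-6300)*√3 = 6300*√3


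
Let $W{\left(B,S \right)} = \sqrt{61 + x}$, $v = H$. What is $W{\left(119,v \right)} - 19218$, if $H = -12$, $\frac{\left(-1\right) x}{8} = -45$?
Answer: $-19218 + \sqrt{421} \approx -19197.0$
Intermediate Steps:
$x = 360$ ($x = \left(-8\right) \left(-45\right) = 360$)
$v = -12$
$W{\left(B,S \right)} = \sqrt{421}$ ($W{\left(B,S \right)} = \sqrt{61 + 360} = \sqrt{421}$)
$W{\left(119,v \right)} - 19218 = \sqrt{421} - 19218 = -19218 + \sqrt{421}$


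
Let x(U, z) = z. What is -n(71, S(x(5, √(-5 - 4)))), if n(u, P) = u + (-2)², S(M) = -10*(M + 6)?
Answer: -75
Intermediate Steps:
S(M) = -60 - 10*M (S(M) = -10*(6 + M) = -60 - 10*M)
n(u, P) = 4 + u (n(u, P) = u + 4 = 4 + u)
-n(71, S(x(5, √(-5 - 4)))) = -(4 + 71) = -1*75 = -75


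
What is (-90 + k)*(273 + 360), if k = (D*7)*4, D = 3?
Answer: -3798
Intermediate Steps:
k = 84 (k = (3*7)*4 = 21*4 = 84)
(-90 + k)*(273 + 360) = (-90 + 84)*(273 + 360) = -6*633 = -3798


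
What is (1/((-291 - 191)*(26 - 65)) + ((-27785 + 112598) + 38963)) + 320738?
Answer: 8355974173/18798 ≈ 4.4451e+5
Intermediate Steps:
(1/((-291 - 191)*(26 - 65)) + ((-27785 + 112598) + 38963)) + 320738 = (1/(-482*(-39)) + (84813 + 38963)) + 320738 = (1/18798 + 123776) + 320738 = 2326741249/18798 + 320738 = 8355974173/18798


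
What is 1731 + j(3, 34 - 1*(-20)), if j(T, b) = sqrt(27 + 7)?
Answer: 1731 + sqrt(34) ≈ 1736.8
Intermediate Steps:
j(T, b) = sqrt(34)
1731 + j(3, 34 - 1*(-20)) = 1731 + sqrt(34)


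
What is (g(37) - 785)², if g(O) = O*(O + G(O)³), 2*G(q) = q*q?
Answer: 9012062183038490058025/64 ≈ 1.4081e+20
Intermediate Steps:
G(q) = q²/2 (G(q) = (q*q)/2 = q²/2)
g(O) = O*(O + O⁶/8) (g(O) = O*(O + (O²/2)³) = O*(O + O⁶/8))
(g(37) - 785)² = ((37² + (⅛)*37⁷) - 785)² = ((1369 + (⅛)*94931877133) - 785)² = ((1369 + 94931877133/8) - 785)² = (94931888085/8 - 785)² = (94931881805/8)² = 9012062183038490058025/64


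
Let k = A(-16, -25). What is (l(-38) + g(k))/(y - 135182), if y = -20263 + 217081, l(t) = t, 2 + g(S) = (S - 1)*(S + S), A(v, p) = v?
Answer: 126/15409 ≈ 0.0081770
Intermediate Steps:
k = -16
g(S) = -2 + 2*S*(-1 + S) (g(S) = -2 + (S - 1)*(S + S) = -2 + (-1 + S)*(2*S) = -2 + 2*S*(-1 + S))
y = 196818
(l(-38) + g(k))/(y - 135182) = (-38 + (-2 - 2*(-16) + 2*(-16)²))/(196818 - 135182) = (-38 + (-2 + 32 + 2*256))/61636 = (-38 + (-2 + 32 + 512))*(1/61636) = (-38 + 542)*(1/61636) = 504*(1/61636) = 126/15409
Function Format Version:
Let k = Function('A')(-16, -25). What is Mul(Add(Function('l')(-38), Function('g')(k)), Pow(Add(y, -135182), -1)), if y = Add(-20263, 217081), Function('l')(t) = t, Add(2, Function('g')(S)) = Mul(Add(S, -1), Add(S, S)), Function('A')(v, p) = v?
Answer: Rational(126, 15409) ≈ 0.0081770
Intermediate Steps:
k = -16
Function('g')(S) = Add(-2, Mul(2, S, Add(-1, S))) (Function('g')(S) = Add(-2, Mul(Add(S, -1), Add(S, S))) = Add(-2, Mul(Add(-1, S), Mul(2, S))) = Add(-2, Mul(2, S, Add(-1, S))))
y = 196818
Mul(Add(Function('l')(-38), Function('g')(k)), Pow(Add(y, -135182), -1)) = Mul(Add(-38, Add(-2, Mul(-2, -16), Mul(2, Pow(-16, 2)))), Pow(Add(196818, -135182), -1)) = Mul(Add(-38, Add(-2, 32, Mul(2, 256))), Pow(61636, -1)) = Mul(Add(-38, Add(-2, 32, 512)), Rational(1, 61636)) = Mul(Add(-38, 542), Rational(1, 61636)) = Mul(504, Rational(1, 61636)) = Rational(126, 15409)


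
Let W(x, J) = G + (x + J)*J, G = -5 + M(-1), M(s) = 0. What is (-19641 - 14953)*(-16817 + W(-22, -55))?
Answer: 435434678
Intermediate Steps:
G = -5 (G = -5 + 0 = -5)
W(x, J) = -5 + J*(J + x) (W(x, J) = -5 + (x + J)*J = -5 + (J + x)*J = -5 + J*(J + x))
(-19641 - 14953)*(-16817 + W(-22, -55)) = (-19641 - 14953)*(-16817 + (-5 + (-55)² - 55*(-22))) = -34594*(-16817 + (-5 + 3025 + 1210)) = -34594*(-16817 + 4230) = -34594*(-12587) = 435434678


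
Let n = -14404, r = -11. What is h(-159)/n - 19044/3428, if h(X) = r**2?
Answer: -68681141/12344228 ≈ -5.5638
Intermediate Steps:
h(X) = 121 (h(X) = (-11)**2 = 121)
h(-159)/n - 19044/3428 = 121/(-14404) - 19044/3428 = 121*(-1/14404) - 19044*1/3428 = -121/14404 - 4761/857 = -68681141/12344228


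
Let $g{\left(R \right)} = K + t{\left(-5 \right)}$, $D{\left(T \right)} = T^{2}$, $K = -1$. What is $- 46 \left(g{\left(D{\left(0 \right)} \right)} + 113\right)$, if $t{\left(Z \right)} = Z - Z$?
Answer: $-5152$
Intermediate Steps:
$t{\left(Z \right)} = 0$
$g{\left(R \right)} = -1$ ($g{\left(R \right)} = -1 + 0 = -1$)
$- 46 \left(g{\left(D{\left(0 \right)} \right)} + 113\right) = - 46 \left(-1 + 113\right) = \left(-46\right) 112 = -5152$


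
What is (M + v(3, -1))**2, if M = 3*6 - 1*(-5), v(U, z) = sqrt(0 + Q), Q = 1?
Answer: 576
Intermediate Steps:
v(U, z) = 1 (v(U, z) = sqrt(0 + 1) = sqrt(1) = 1)
M = 23 (M = 18 + 5 = 23)
(M + v(3, -1))**2 = (23 + 1)**2 = 24**2 = 576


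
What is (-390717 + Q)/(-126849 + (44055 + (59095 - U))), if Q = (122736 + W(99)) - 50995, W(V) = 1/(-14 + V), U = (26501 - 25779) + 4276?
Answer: 27112959/2439245 ≈ 11.115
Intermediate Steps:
U = 4998 (U = 722 + 4276 = 4998)
Q = 6097986/85 (Q = (122736 + 1/(-14 + 99)) - 50995 = (122736 + 1/85) - 50995 = 10432561/85 - 50995 = 6097986/85 ≈ 71741.)
(-390717 + Q)/(-126849 + (44055 + (59095 - U))) = (-390717 + 6097986/85)/(-126849 + (44055 + (59095 - 1*4998))) = -27112959/(85*(-126849 + (44055 + (59095 - 4998)))) = -27112959/(85*(-126849 + (44055 + 54097))) = -27112959/(85*(-126849 + 98152)) = -27112959/85/(-28697) = -27112959/85*(-1/28697) = 27112959/2439245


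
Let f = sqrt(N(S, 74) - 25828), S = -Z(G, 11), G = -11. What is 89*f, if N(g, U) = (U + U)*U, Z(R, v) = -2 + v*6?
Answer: 178*I*sqrt(3719) ≈ 10855.0*I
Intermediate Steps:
Z(R, v) = -2 + 6*v
S = -64 (S = -(-2 + 6*11) = -(-2 + 66) = -1*64 = -64)
N(g, U) = 2*U**2 (N(g, U) = (2*U)*U = 2*U**2)
f = 2*I*sqrt(3719) (f = sqrt(2*74**2 - 25828) = sqrt(2*5476 - 25828) = sqrt(10952 - 25828) = sqrt(-14876) = 2*I*sqrt(3719) ≈ 121.97*I)
89*f = 89*(2*I*sqrt(3719)) = 178*I*sqrt(3719)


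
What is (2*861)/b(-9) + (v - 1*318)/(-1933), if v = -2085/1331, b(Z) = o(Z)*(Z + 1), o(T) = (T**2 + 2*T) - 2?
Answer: -2111416911/627768812 ≈ -3.3634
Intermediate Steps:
o(T) = -2 + T**2 + 2*T
b(Z) = (1 + Z)*(-2 + Z**2 + 2*Z) (b(Z) = (-2 + Z**2 + 2*Z)*(Z + 1) = (-2 + Z**2 + 2*Z)*(1 + Z) = (1 + Z)*(-2 + Z**2 + 2*Z))
v = -2085/1331 (v = -2085*1/1331 = -2085/1331 ≈ -1.5665)
(2*861)/b(-9) + (v - 1*318)/(-1933) = (2*861)/(-2 + (-9)**3 + 3*(-9)**2) + (-2085/1331 - 1*318)/(-1933) = 1722/(-2 - 729 + 3*81) + (-2085/1331 - 318)*(-1/1933) = 1722/(-2 - 729 + 243) - 425343/1331*(-1/1933) = 1722/(-488) + 425343/2572823 = 1722*(-1/488) + 425343/2572823 = -861/244 + 425343/2572823 = -2111416911/627768812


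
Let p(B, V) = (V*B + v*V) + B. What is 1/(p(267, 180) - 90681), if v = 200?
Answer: -1/6354 ≈ -0.00015738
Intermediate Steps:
p(B, V) = B + 200*V + B*V (p(B, V) = (V*B + 200*V) + B = (B*V + 200*V) + B = (200*V + B*V) + B = B + 200*V + B*V)
1/(p(267, 180) - 90681) = 1/((267 + 200*180 + 267*180) - 90681) = 1/((267 + 36000 + 48060) - 90681) = 1/(84327 - 90681) = 1/(-6354) = -1/6354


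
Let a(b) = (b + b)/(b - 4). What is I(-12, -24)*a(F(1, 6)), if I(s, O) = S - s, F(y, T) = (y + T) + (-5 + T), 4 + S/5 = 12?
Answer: 208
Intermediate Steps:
S = 40 (S = -20 + 5*12 = -20 + 60 = 40)
F(y, T) = -5 + y + 2*T (F(y, T) = (T + y) + (-5 + T) = -5 + y + 2*T)
a(b) = 2*b/(-4 + b) (a(b) = (2*b)/(-4 + b) = 2*b/(-4 + b))
I(s, O) = 40 - s
I(-12, -24)*a(F(1, 6)) = (40 - 1*(-12))*(2*(-5 + 1 + 2*6)/(-4 + (-5 + 1 + 2*6))) = (40 + 12)*(2*(-5 + 1 + 12)/(-4 + (-5 + 1 + 12))) = 52*(2*8/(-4 + 8)) = 52*(2*8/4) = 52*(2*8*(¼)) = 52*4 = 208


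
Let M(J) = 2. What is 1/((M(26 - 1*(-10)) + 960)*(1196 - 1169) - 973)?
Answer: 1/25001 ≈ 3.9998e-5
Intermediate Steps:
1/((M(26 - 1*(-10)) + 960)*(1196 - 1169) - 973) = 1/((2 + 960)*(1196 - 1169) - 973) = 1/(962*27 - 973) = 1/(25974 - 973) = 1/25001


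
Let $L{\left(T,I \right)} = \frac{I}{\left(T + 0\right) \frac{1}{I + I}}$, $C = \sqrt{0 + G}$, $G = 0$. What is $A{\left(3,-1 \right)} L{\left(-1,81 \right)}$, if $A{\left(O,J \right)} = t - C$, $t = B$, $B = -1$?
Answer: $13122$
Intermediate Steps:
$t = -1$
$C = 0$ ($C = \sqrt{0 + 0} = \sqrt{0} = 0$)
$L{\left(T,I \right)} = \frac{2 I^{2}}{T}$ ($L{\left(T,I \right)} = \frac{I}{T \frac{1}{2 I}} = \frac{I}{\frac{1}{2} T \frac{1}{I}} = I \frac{2 I}{T} = \frac{2 I^{2}}{T}$)
$A{\left(O,J \right)} = -1$ ($A{\left(O,J \right)} = -1 - 0 = -1 + 0 = -1$)
$A{\left(3,-1 \right)} L{\left(-1,81 \right)} = - \frac{2 \cdot 81^{2}}{-1} = - 2 \cdot 6561 \left(-1\right) = \left(-1\right) \left(-13122\right) = 13122$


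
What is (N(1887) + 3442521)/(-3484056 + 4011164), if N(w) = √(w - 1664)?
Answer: 3442521/527108 + √223/527108 ≈ 6.5310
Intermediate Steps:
N(w) = √(-1664 + w)
(N(1887) + 3442521)/(-3484056 + 4011164) = (√(-1664 + 1887) + 3442521)/(-3484056 + 4011164) = (√223 + 3442521)/527108 = (3442521 + √223)*(1/527108) = 3442521/527108 + √223/527108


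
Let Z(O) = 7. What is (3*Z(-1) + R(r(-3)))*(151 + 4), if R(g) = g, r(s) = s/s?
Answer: 3410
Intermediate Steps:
r(s) = 1
(3*Z(-1) + R(r(-3)))*(151 + 4) = (3*7 + 1)*(151 + 4) = (21 + 1)*155 = 22*155 = 3410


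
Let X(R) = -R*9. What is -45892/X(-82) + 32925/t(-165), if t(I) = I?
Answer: -1062361/4059 ≈ -261.73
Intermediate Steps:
X(R) = -9*R
-45892/X(-82) + 32925/t(-165) = -45892/((-9*(-82))) + 32925/(-165) = -45892/738 + 32925*(-1/165) = -45892*1/738 - 2195/11 = -22946/369 - 2195/11 = -1062361/4059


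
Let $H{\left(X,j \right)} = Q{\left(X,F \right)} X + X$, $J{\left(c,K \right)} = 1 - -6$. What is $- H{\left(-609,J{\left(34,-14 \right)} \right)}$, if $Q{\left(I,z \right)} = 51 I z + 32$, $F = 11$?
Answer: $-208044144$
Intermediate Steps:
$Q{\left(I,z \right)} = 32 + 51 I z$ ($Q{\left(I,z \right)} = 51 I z + 32 = 32 + 51 I z$)
$J{\left(c,K \right)} = 7$ ($J{\left(c,K \right)} = 1 + 6 = 7$)
$H{\left(X,j \right)} = X + X \left(32 + 561 X\right)$ ($H{\left(X,j \right)} = \left(32 + 51 X 11\right) X + X = \left(32 + 561 X\right) X + X = X \left(32 + 561 X\right) + X = X + X \left(32 + 561 X\right)$)
$- H{\left(-609,J{\left(34,-14 \right)} \right)} = - 33 \left(-609\right) \left(1 + 17 \left(-609\right)\right) = - 33 \left(-609\right) \left(1 - 10353\right) = - 33 \left(-609\right) \left(-10352\right) = \left(-1\right) 208044144 = -208044144$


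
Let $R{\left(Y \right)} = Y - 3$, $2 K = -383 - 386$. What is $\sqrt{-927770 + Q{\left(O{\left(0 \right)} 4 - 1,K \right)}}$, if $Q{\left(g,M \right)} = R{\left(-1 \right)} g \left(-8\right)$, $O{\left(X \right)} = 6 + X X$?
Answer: $i \sqrt{927034} \approx 962.83 i$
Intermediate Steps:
$O{\left(X \right)} = 6 + X^{2}$
$K = - \frac{769}{2}$ ($K = \frac{-383 - 386}{2} = \frac{1}{2} \left(-769\right) = - \frac{769}{2} \approx -384.5$)
$R{\left(Y \right)} = -3 + Y$
$Q{\left(g,M \right)} = 32 g$ ($Q{\left(g,M \right)} = \left(-3 - 1\right) g \left(-8\right) = - 4 g \left(-8\right) = 32 g$)
$\sqrt{-927770 + Q{\left(O{\left(0 \right)} 4 - 1,K \right)}} = \sqrt{-927770 + 32 \left(\left(6 + 0^{2}\right) 4 - 1\right)} = \sqrt{-927770 + 32 \left(\left(6 + 0\right) 4 - 1\right)} = \sqrt{-927770 + 32 \left(6 \cdot 4 - 1\right)} = \sqrt{-927770 + 32 \left(24 - 1\right)} = \sqrt{-927770 + 32 \cdot 23} = \sqrt{-927770 + 736} = \sqrt{-927034} = i \sqrt{927034}$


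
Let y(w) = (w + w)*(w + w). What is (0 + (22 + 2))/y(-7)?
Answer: 6/49 ≈ 0.12245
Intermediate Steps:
y(w) = 4*w² (y(w) = (2*w)*(2*w) = 4*w²)
(0 + (22 + 2))/y(-7) = (0 + (22 + 2))/((4*(-7)²)) = (0 + 24)/((4*49)) = 24/196 = 24*(1/196) = 6/49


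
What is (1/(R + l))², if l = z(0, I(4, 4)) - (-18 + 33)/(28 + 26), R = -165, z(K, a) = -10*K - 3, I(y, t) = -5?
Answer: 324/9174841 ≈ 3.5314e-5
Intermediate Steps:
z(K, a) = -3 - 10*K
l = -59/18 (l = (-3 - 10*0) - (-18 + 33)/(28 + 26) = (-3 + 0) - 15/54 = -3 - 15/54 = -3 - 1*5/18 = -3 - 5/18 = -59/18 ≈ -3.2778)
(1/(R + l))² = (1/(-165 - 59/18))² = (1/(-3029/18))² = (-18/3029)² = 324/9174841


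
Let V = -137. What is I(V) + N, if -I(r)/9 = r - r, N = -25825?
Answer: -25825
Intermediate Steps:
I(r) = 0 (I(r) = -9*(r - r) = -9*0 = 0)
I(V) + N = 0 - 25825 = -25825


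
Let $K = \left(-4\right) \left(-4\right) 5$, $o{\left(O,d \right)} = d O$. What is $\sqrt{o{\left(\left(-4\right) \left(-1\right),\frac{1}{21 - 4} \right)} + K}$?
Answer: $\frac{2 \sqrt{5797}}{17} \approx 8.9574$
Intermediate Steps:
$o{\left(O,d \right)} = O d$
$K = 80$ ($K = 16 \cdot 5 = 80$)
$\sqrt{o{\left(\left(-4\right) \left(-1\right),\frac{1}{21 - 4} \right)} + K} = \sqrt{\frac{\left(-4\right) \left(-1\right)}{21 - 4} + 80} = \sqrt{\frac{4}{17} + 80} = \sqrt{\frac{1364}{17}} = \frac{2 \sqrt{5797}}{17}$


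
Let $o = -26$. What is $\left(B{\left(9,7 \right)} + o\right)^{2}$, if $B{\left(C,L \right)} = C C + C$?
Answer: $4096$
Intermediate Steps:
$B{\left(C,L \right)} = C + C^{2}$ ($B{\left(C,L \right)} = C^{2} + C = C + C^{2}$)
$\left(B{\left(9,7 \right)} + o\right)^{2} = \left(9 \left(1 + 9\right) - 26\right)^{2} = \left(9 \cdot 10 - 26\right)^{2} = \left(90 - 26\right)^{2} = 64^{2} = 4096$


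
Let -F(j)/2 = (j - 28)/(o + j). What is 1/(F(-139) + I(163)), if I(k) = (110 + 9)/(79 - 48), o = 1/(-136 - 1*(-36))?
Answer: 430931/618819 ≈ 0.69638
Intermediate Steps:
o = -1/100 (o = 1/(-136 + 36) = 1/(-100) = -1/100 ≈ -0.010000)
I(k) = 119/31
F(j) = -2*(-28 + j)/(-1/100 + j) (F(j) = -2*(j - 28)/(-1/100 + j) = -2*(-28 + j)/(-1/100 + j))
1/(F(-139) + I(163)) = 1/(200*(28 - 1*(-139))/(-1 + 100*(-139)) + 119/31) = 1/(200*(28 + 139)/(-1 - 13900) + 119/31) = 1/(200*167/(-13901) + 119/31) = 1/(200*(-1/13901)*167 + 119/31) = 1/(-33400/13901 + 119/31) = 1/(618819/430931) = 430931/618819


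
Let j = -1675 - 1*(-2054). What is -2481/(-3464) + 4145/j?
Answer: 15298579/1312856 ≈ 11.653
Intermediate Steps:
j = 379 (j = -1675 + 2054 = 379)
-2481/(-3464) + 4145/j = -2481/(-3464) + 4145/379 = -2481*(-1/3464) + 4145*(1/379) = 2481/3464 + 4145/379 = 15298579/1312856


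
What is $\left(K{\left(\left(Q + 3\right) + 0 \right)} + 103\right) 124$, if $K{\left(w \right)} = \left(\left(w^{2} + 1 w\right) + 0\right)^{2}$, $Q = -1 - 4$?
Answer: $13268$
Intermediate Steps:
$Q = -5$ ($Q = -1 - 4 = -5$)
$K{\left(w \right)} = \left(w + w^{2}\right)^{2}$ ($K{\left(w \right)} = \left(\left(w^{2} + w\right) + 0\right)^{2} = \left(\left(w + w^{2}\right) + 0\right)^{2} = \left(w + w^{2}\right)^{2}$)
$\left(K{\left(\left(Q + 3\right) + 0 \right)} + 103\right) 124 = \left(\left(\left(-5 + 3\right) + 0\right)^{2} \left(1 + \left(\left(-5 + 3\right) + 0\right)\right)^{2} + 103\right) 124 = \left(\left(-2 + 0\right)^{2} \left(1 + \left(-2 + 0\right)\right)^{2} + 103\right) 124 = \left(\left(-2\right)^{2} \left(1 - 2\right)^{2} + 103\right) 124 = \left(4 \left(-1\right)^{2} + 103\right) 124 = \left(4 \cdot 1 + 103\right) 124 = \left(4 + 103\right) 124 = 107 \cdot 124 = 13268$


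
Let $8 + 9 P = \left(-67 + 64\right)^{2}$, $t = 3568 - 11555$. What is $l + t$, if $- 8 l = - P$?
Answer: $- \frac{575063}{72} \approx -7987.0$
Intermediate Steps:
$t = -7987$
$P = \frac{1}{9}$ ($P = - \frac{8}{9} + \frac{\left(-67 + 64\right)^{2}}{9} = - \frac{8}{9} + \frac{\left(-3\right)^{2}}{9} = - \frac{8}{9} + \frac{1}{9} \cdot 9 = - \frac{8}{9} + 1 = \frac{1}{9} \approx 0.11111$)
$l = \frac{1}{72}$ ($l = - \frac{\left(-1\right) \frac{1}{9}}{8} = \left(- \frac{1}{8}\right) \left(- \frac{1}{9}\right) = \frac{1}{72} \approx 0.013889$)
$l + t = \frac{1}{72} - 7987 = - \frac{575063}{72}$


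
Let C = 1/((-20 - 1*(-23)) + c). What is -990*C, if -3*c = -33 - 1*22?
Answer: -1485/32 ≈ -46.406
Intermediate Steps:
c = 55/3 (c = -(-33 - 1*22)/3 = -(-33 - 22)/3 = -1/3*(-55) = 55/3 ≈ 18.333)
C = 3/64 (C = 1/((-20 - 1*(-23)) + 55/3) = 1/((-20 + 23) + 55/3) = 1/(3 + 55/3) = 1/(64/3) = 3/64 ≈ 0.046875)
-990*C = -990*3/64 = -1485/32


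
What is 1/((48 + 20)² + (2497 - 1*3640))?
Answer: 1/3481 ≈ 0.00028727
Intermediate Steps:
1/((48 + 20)² + (2497 - 1*3640)) = 1/(68² + (2497 - 3640)) = 1/(4624 - 1143) = 1/3481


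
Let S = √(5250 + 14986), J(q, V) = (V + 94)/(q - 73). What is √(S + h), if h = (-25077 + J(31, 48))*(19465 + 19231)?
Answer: √(-8734593792 + 18*√5059)/3 ≈ 31153.0*I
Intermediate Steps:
J(q, V) = (94 + V)/(-73 + q)
S = 2*√5059 (S = √20236 = 2*√5059 ≈ 142.25)
h = -2911531264/3 (h = (-25077 + (94 + 48)/(-73 + 31))*(19465 + 19231) = (-25077 + 142/(-42))*38696 = (-25077 - 1/42*142)*38696 = (-25077 - 71/21)*38696 = -526688/21*38696 = -2911531264/3 ≈ -9.7051e+8)
√(S + h) = √(2*√5059 - 2911531264/3) = √(-2911531264/3 + 2*√5059)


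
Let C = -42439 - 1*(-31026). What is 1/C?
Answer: -1/11413 ≈ -8.7619e-5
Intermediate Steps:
C = -11413 (C = -42439 + 31026 = -11413)
1/C = 1/(-11413) = -1/11413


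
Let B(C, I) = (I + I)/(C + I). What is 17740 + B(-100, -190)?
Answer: 514498/29 ≈ 17741.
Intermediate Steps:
B(C, I) = 2*I/(C + I) (B(C, I) = (2*I)/(C + I) = 2*I/(C + I))
17740 + B(-100, -190) = 17740 + 2*(-190)/(-100 - 190) = 17740 + 2*(-190)/(-290) = 17740 + 2*(-190)*(-1/290) = 17740 + 38/29 = 514498/29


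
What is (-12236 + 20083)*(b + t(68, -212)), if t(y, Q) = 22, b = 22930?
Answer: 180104344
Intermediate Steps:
(-12236 + 20083)*(b + t(68, -212)) = (-12236 + 20083)*(22930 + 22) = 7847*22952 = 180104344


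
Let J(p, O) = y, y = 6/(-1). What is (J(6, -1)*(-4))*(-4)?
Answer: -96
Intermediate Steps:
y = -6 (y = 6*(-1) = -6)
J(p, O) = -6
(J(6, -1)*(-4))*(-4) = -6*(-4)*(-4) = 24*(-4) = -96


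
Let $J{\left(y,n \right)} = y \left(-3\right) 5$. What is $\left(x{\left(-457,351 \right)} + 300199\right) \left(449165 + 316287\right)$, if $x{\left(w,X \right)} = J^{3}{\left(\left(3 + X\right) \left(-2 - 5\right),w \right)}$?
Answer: $39309330571804400948$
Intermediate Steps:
$J{\left(y,n \right)} = - 15 y$ ($J{\left(y,n \right)} = - 3 y 5 = - 15 y$)
$x{\left(w,X \right)} = \left(315 + 105 X\right)^{3}$ ($x{\left(w,X \right)} = \left(- 15 \left(3 + X\right) \left(-2 - 5\right)\right)^{3} = \left(- 15 \left(3 + X\right) \left(-7\right)\right)^{3} = \left(- 15 \left(-21 - 7 X\right)\right)^{3} = \left(315 + 105 X\right)^{3}$)
$\left(x{\left(-457,351 \right)} + 300199\right) \left(449165 + 316287\right) = \left(1157625 \left(3 + 351\right)^{3} + 300199\right) \left(449165 + 316287\right) = \left(1157625 \cdot 354^{3} + 300199\right) 765452 = \left(1157625 \cdot 44361864 + 300199\right) 765452 = \left(51354402813000 + 300199\right) 765452 = 51354403113199 \cdot 765452 = 39309330571804400948$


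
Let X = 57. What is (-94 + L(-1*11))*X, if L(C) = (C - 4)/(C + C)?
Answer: -117021/22 ≈ -5319.1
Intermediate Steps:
L(C) = (-4 + C)/(2*C) (L(C) = (-4 + C)/((2*C)) = (-4 + C)*(1/(2*C)) = (-4 + C)/(2*C))
(-94 + L(-1*11))*X = (-94 + (-4 - 1*11)/(2*((-1*11))))*57 = (-94 + (1/2)*(-4 - 11)/(-11))*57 = (-94 + (1/2)*(-1/11)*(-15))*57 = (-94 + 15/22)*57 = -2053/22*57 = -117021/22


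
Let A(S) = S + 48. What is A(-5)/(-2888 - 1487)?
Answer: -43/4375 ≈ -0.0098286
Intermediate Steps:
A(S) = 48 + S
A(-5)/(-2888 - 1487) = (48 - 5)/(-2888 - 1487) = 43/(-4375) = 43*(-1/4375) = -43/4375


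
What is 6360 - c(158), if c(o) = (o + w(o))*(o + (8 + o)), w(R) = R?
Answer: -96024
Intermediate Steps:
c(o) = 2*o*(8 + 2*o) (c(o) = (o + o)*(o + (8 + o)) = (2*o)*(8 + 2*o) = 2*o*(8 + 2*o))
6360 - c(158) = 6360 - 4*158*(4 + 158) = 6360 - 4*158*162 = 6360 - 1*102384 = 6360 - 102384 = -96024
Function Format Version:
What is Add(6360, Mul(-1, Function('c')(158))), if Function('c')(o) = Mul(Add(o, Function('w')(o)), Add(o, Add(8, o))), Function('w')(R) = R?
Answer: -96024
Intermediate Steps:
Function('c')(o) = Mul(2, o, Add(8, Mul(2, o))) (Function('c')(o) = Mul(Add(o, o), Add(o, Add(8, o))) = Mul(Mul(2, o), Add(8, Mul(2, o))) = Mul(2, o, Add(8, Mul(2, o))))
Add(6360, Mul(-1, Function('c')(158))) = Add(6360, Mul(-1, Mul(4, 158, Add(4, 158)))) = Add(6360, Mul(-1, Mul(4, 158, 162))) = Add(6360, Mul(-1, 102384)) = Add(6360, -102384) = -96024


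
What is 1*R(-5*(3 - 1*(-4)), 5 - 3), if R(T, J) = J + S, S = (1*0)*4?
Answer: 2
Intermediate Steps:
S = 0 (S = 0*4 = 0)
R(T, J) = J (R(T, J) = J + 0 = J)
1*R(-5*(3 - 1*(-4)), 5 - 3) = 1*(5 - 3) = 1*2 = 2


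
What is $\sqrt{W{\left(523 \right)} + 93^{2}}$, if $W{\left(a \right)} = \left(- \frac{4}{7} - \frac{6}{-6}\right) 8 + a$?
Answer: $\frac{2 \sqrt{112399}}{7} \approx 95.788$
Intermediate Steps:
$W{\left(a \right)} = \frac{24}{7} + a$ ($W{\left(a \right)} = \left(\left(-4\right) \frac{1}{7} - -1\right) 8 + a = \left(- \frac{4}{7} + 1\right) 8 + a = \frac{3}{7} \cdot 8 + a = \frac{24}{7} + a$)
$\sqrt{W{\left(523 \right)} + 93^{2}} = \sqrt{\left(\frac{24}{7} + 523\right) + 93^{2}} = \sqrt{\frac{3685}{7} + 8649} = \sqrt{\frac{64228}{7}} = \frac{2 \sqrt{112399}}{7}$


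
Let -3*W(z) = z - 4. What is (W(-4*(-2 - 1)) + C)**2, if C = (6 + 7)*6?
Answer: 51076/9 ≈ 5675.1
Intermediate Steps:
W(z) = 4/3 - z/3 (W(z) = -(z - 4)/3 = -(-4 + z)/3 = 4/3 - z/3)
C = 78 (C = 13*6 = 78)
(W(-4*(-2 - 1)) + C)**2 = ((4/3 - (-4)*(-2 - 1)/3) + 78)**2 = ((4/3 - (-4)*(-3)/3) + 78)**2 = ((4/3 - 1/3*12) + 78)**2 = ((4/3 - 4) + 78)**2 = (-8/3 + 78)**2 = (226/3)**2 = 51076/9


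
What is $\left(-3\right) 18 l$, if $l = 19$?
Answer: $-1026$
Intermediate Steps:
$\left(-3\right) 18 l = \left(-3\right) 18 \cdot 19 = \left(-54\right) 19 = -1026$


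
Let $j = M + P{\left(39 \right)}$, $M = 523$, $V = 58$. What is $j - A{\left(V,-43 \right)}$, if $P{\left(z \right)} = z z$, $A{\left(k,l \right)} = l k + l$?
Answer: $4581$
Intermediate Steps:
$A{\left(k,l \right)} = l + k l$ ($A{\left(k,l \right)} = k l + l = l + k l$)
$P{\left(z \right)} = z^{2}$
$j = 2044$ ($j = 523 + 39^{2} = 523 + 1521 = 2044$)
$j - A{\left(V,-43 \right)} = 2044 - - 43 \left(1 + 58\right) = 2044 - \left(-43\right) 59 = 2044 - -2537 = 2044 + 2537 = 4581$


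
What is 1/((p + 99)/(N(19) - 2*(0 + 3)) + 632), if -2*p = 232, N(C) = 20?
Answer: 14/8831 ≈ 0.0015853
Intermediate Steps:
p = -116 (p = -½*232 = -116)
1/((p + 99)/(N(19) - 2*(0 + 3)) + 632) = 1/((-116 + 99)/(20 - 2*(0 + 3)) + 632) = 1/(-17/(20 - 2*3) + 632) = 1/(-17/(20 - 6) + 632) = 1/(-17/14 + 632) = 1/(8831/14) = 14/8831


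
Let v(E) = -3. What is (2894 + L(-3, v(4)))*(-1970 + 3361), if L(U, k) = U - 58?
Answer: 3940703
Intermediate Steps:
L(U, k) = -58 + U
(2894 + L(-3, v(4)))*(-1970 + 3361) = (2894 + (-58 - 3))*(-1970 + 3361) = (2894 - 61)*1391 = 2833*1391 = 3940703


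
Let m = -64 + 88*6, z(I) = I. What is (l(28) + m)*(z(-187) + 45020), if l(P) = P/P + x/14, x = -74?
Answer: 144272594/7 ≈ 2.0610e+7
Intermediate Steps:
l(P) = -30/7 (l(P) = P/P - 74/14 = 1 - 74*1/14 = 1 - 37/7 = -30/7)
m = 464 (m = -64 + 528 = 464)
(l(28) + m)*(z(-187) + 45020) = (-30/7 + 464)*(-187 + 45020) = (3218/7)*44833 = 144272594/7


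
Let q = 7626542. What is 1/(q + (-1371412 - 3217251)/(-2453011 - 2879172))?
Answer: 5332183/40666122189849 ≈ 1.3112e-7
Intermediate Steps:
1/(q + (-1371412 - 3217251)/(-2453011 - 2879172)) = 1/(7626542 + (-1371412 - 3217251)/(-2453011 - 2879172)) = 1/(7626542 - 4588663/(-5332183)) = 1/(7626542 - 4588663*(-1/5332183)) = 1/(7626542 + 4588663/5332183) = 1/(40666122189849/5332183) = 5332183/40666122189849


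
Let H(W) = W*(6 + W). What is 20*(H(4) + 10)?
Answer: 1000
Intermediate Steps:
20*(H(4) + 10) = 20*(4*(6 + 4) + 10) = 20*(4*10 + 10) = 20*(40 + 10) = 20*50 = 1000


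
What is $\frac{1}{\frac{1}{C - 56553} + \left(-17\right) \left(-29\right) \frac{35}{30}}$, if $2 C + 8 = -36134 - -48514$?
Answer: $\frac{100734}{57938837} \approx 0.0017386$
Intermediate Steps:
$C = 6186$ ($C = -4 + \frac{-36134 - -48514}{2} = -4 + \frac{-36134 + 48514}{2} = -4 + \frac{1}{2} \cdot 12380 = -4 + 6190 = 6186$)
$\frac{1}{\frac{1}{C - 56553} + \left(-17\right) \left(-29\right) \frac{35}{30}} = \frac{1}{\frac{1}{6186 - 56553} + \left(-17\right) \left(-29\right) \frac{35}{30}} = \frac{1}{\frac{1}{-50367} + 493 \cdot 35 \cdot \frac{1}{30}} = \frac{1}{- \frac{1}{50367} + 493 \cdot \frac{7}{6}} = \frac{1}{- \frac{1}{50367} + \frac{3451}{6}} = \frac{1}{\frac{57938837}{100734}} = \frac{100734}{57938837}$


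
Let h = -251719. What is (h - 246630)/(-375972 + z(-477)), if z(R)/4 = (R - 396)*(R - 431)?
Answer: -498349/2794764 ≈ -0.17832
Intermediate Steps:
z(R) = 4*(-431 + R)*(-396 + R) (z(R) = 4*((R - 396)*(R - 431)) = 4*((-396 + R)*(-431 + R)) = 4*((-431 + R)*(-396 + R)) = 4*(-431 + R)*(-396 + R))
(h - 246630)/(-375972 + z(-477)) = (-251719 - 246630)/(-375972 + (682704 - 3308*(-477) + 4*(-477)²)) = -498349/(-375972 + (682704 + 1577916 + 4*227529)) = -498349/(-375972 + (682704 + 1577916 + 910116)) = -498349/(-375972 + 3170736) = -498349/2794764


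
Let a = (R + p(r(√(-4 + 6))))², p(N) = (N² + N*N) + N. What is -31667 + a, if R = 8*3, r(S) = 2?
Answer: -30511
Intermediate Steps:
p(N) = N + 2*N² (p(N) = (N² + N²) + N = 2*N² + N = N + 2*N²)
R = 24
a = 1156 (a = (24 + 2*(1 + 2*2))² = (24 + 2*(1 + 4))² = (24 + 2*5)² = (24 + 10)² = 34² = 1156)
-31667 + a = -31667 + 1156 = -30511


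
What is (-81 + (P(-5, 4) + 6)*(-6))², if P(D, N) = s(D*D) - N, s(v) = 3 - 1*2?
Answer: 9801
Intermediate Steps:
s(v) = 1 (s(v) = 3 - 2 = 1)
P(D, N) = 1 - N
(-81 + (P(-5, 4) + 6)*(-6))² = (-81 + ((1 - 1*4) + 6)*(-6))² = (-81 + ((1 - 4) + 6)*(-6))² = (-81 + (-3 + 6)*(-6))² = (-81 + 3*(-6))² = (-81 - 18)² = (-99)² = 9801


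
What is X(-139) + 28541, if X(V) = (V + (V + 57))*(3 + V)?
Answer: 58597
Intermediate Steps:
X(V) = (3 + V)*(57 + 2*V) (X(V) = (V + (57 + V))*(3 + V) = (57 + 2*V)*(3 + V) = (3 + V)*(57 + 2*V))
X(-139) + 28541 = (171 + 2*(-139)² + 63*(-139)) + 28541 = (171 + 2*19321 - 8757) + 28541 = (171 + 38642 - 8757) + 28541 = 30056 + 28541 = 58597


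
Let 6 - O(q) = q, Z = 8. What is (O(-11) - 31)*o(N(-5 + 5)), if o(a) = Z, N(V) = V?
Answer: -112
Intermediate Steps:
O(q) = 6 - q
o(a) = 8
(O(-11) - 31)*o(N(-5 + 5)) = ((6 - 1*(-11)) - 31)*8 = ((6 + 11) - 31)*8 = (17 - 31)*8 = -14*8 = -112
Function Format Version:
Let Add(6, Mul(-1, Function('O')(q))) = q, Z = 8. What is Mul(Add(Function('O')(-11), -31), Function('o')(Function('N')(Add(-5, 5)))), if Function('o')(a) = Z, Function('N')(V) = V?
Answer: -112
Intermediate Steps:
Function('O')(q) = Add(6, Mul(-1, q))
Function('o')(a) = 8
Mul(Add(Function('O')(-11), -31), Function('o')(Function('N')(Add(-5, 5)))) = Mul(Add(Add(6, Mul(-1, -11)), -31), 8) = Mul(Add(Add(6, 11), -31), 8) = Mul(Add(17, -31), 8) = Mul(-14, 8) = -112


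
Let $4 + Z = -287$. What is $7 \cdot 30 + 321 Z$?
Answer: $-93201$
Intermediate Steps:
$Z = -291$ ($Z = -4 - 287 = -291$)
$7 \cdot 30 + 321 Z = 7 \cdot 30 + 321 \left(-291\right) = 210 - 93411 = -93201$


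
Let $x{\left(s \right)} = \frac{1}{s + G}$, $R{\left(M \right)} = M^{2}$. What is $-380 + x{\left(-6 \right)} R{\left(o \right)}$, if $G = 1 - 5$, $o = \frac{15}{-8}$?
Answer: $- \frac{48685}{128} \approx -380.35$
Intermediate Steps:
$o = - \frac{15}{8}$ ($o = 15 \left(- \frac{1}{8}\right) = - \frac{15}{8} \approx -1.875$)
$G = -4$ ($G = 1 - 5 = -4$)
$x{\left(s \right)} = \frac{1}{-4 + s}$ ($x{\left(s \right)} = \frac{1}{s - 4} = \frac{1}{-4 + s}$)
$-380 + x{\left(-6 \right)} R{\left(o \right)} = -380 + \frac{\left(- \frac{15}{8}\right)^{2}}{-4 - 6} = -380 + \frac{1}{-10} \cdot \frac{225}{64} = -380 - \frac{45}{128} = - \frac{48685}{128}$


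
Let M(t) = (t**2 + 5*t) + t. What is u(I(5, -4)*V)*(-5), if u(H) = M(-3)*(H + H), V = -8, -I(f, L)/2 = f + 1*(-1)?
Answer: 5760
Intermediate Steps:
I(f, L) = 2 - 2*f (I(f, L) = -2*(f + 1*(-1)) = -2*(f - 1) = -2*(-1 + f) = 2 - 2*f)
M(t) = t**2 + 6*t
u(H) = -18*H (u(H) = (-3*(6 - 3))*(H + H) = (-3*3)*(2*H) = -18*H)
u(I(5, -4)*V)*(-5) = -18*(2 - 2*5)*(-8)*(-5) = -18*(2 - 10)*(-8)*(-5) = -(-144)*(-8)*(-5) = -18*64*(-5) = -1152*(-5) = 5760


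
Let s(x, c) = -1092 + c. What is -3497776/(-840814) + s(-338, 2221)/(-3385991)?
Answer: 5921244388505/1423494318337 ≈ 4.1597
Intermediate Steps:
-3497776/(-840814) + s(-338, 2221)/(-3385991) = -3497776/(-840814) + (-1092 + 2221)/(-3385991) = -3497776*(-1/840814) + 1129*(-1/3385991) = 1748888/420407 - 1129/3385991 = 5921244388505/1423494318337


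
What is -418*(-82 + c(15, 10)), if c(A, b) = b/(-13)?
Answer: 449768/13 ≈ 34598.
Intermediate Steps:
c(A, b) = -b/13 (c(A, b) = b*(-1/13) = -b/13)
-418*(-82 + c(15, 10)) = -418*(-82 - 1/13*10) = -418*(-82 - 10/13) = -418*(-1076/13) = 449768/13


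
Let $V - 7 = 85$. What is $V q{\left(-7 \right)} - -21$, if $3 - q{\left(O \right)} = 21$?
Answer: $-1635$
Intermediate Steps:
$V = 92$ ($V = 7 + 85 = 92$)
$q{\left(O \right)} = -18$ ($q{\left(O \right)} = 3 - 21 = -18$)
$V q{\left(-7 \right)} - -21 = 92 \left(-18\right) - -21 = -1656 + 21 = -1635$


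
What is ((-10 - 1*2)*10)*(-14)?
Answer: 1680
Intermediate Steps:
((-10 - 1*2)*10)*(-14) = ((-10 - 2)*10)*(-14) = -12*10*(-14) = -120*(-14) = 1680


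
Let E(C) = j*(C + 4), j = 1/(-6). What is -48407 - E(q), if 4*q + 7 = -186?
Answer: -387315/8 ≈ -48414.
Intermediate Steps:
q = -193/4 (q = -7/4 + (¼)*(-186) = -7/4 - 93/2 = -193/4 ≈ -48.250)
j = -⅙ ≈ -0.16667
E(C) = -⅔ - C/6 (E(C) = -(C + 4)/6 = -(4 + C)/6 = -⅔ - C/6)
-48407 - E(q) = -48407 - (-⅔ - ⅙*(-193/4)) = -48407 - (-⅔ + 193/24) = -48407 - 1*59/8 = -48407 - 59/8 = -387315/8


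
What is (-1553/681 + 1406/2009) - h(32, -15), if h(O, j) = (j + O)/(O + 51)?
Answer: -202744946/113554707 ≈ -1.7854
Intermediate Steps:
h(O, j) = (O + j)/(51 + O)
(-1553/681 + 1406/2009) - h(32, -15) = (-1553/681 + 1406/2009) - (32 - 15)/(51 + 32) = (-1553*1/681 + 1406*(1/2009)) - 17/83 = (-1553/681 + 1406/2009) - 17/83 = -2162491/1368129 - 1*17/83 = -2162491/1368129 - 17/83 = -202744946/113554707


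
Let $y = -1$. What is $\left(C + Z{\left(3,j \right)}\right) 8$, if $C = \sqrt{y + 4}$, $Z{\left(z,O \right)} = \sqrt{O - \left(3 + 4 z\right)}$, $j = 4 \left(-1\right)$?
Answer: $8 \sqrt{3} + 8 i \sqrt{19} \approx 13.856 + 34.871 i$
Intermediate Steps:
$j = -4$
$Z{\left(z,O \right)} = \sqrt{-3 + O - 4 z}$ ($Z{\left(z,O \right)} = \sqrt{O - \left(3 + 4 z\right)} = \sqrt{-3 + O - 4 z}$)
$C = \sqrt{3}$ ($C = \sqrt{-1 + 4} = \sqrt{3} \approx 1.732$)
$\left(C + Z{\left(3,j \right)}\right) 8 = \left(\sqrt{3} + \sqrt{-3 - 4 - 12}\right) 8 = \left(\sqrt{3} + \sqrt{-19}\right) 8 = \left(\sqrt{3} + i \sqrt{19}\right) 8 = 8 \sqrt{3} + 8 i \sqrt{19}$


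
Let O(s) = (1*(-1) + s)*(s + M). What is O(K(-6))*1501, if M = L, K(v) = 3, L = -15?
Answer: -36024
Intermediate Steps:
M = -15
O(s) = (-1 + s)*(-15 + s) (O(s) = (1*(-1) + s)*(s - 15) = (-1 + s)*(-15 + s))
O(K(-6))*1501 = (15 + 3² - 16*3)*1501 = (15 + 9 - 48)*1501 = -24*1501 = -36024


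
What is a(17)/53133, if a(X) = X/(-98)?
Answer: -17/5207034 ≈ -3.2648e-6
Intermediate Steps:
a(X) = -X/98 (a(X) = X*(-1/98) = -X/98)
a(17)/53133 = -1/98*17/53133 = -17/98*1/53133 = -17/5207034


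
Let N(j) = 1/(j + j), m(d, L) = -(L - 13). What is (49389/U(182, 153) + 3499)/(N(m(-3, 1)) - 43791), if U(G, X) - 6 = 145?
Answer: -13865712/158698433 ≈ -0.087371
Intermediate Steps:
U(G, X) = 151 (U(G, X) = 6 + 145 = 151)
m(d, L) = 13 - L (m(d, L) = -(-13 + L) = 13 - L)
N(j) = 1/(2*j)
(49389/U(182, 153) + 3499)/(N(m(-3, 1)) - 43791) = (49389/151 + 3499)/(1/(2*(13 - 1*1)) - 43791) = (49389*(1/151) + 3499)/(1/(2*(13 - 1)) - 43791) = (49389/151 + 3499)/((1/2)/12 - 43791) = 577738/(151*((1/2)*(1/12) - 43791)) = 577738/(151*(1/24 - 43791)) = 577738/(151*(-1050983/24)) = (577738/151)*(-24/1050983) = -13865712/158698433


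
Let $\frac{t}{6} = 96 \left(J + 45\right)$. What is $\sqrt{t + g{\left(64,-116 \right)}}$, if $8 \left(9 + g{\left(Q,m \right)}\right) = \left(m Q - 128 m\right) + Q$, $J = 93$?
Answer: $3 \sqrt{8935} \approx 283.58$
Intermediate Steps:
$t = 79488$ ($t = 6 \cdot 96 \left(93 + 45\right) = 6 \cdot 96 \cdot 138 = 6 \cdot 13248 = 79488$)
$g{\left(Q,m \right)} = -9 - 16 m + \frac{Q}{8} + \frac{Q m}{8}$ ($g{\left(Q,m \right)} = -9 + \frac{\left(m Q - 128 m\right) + Q}{8} = -9 + \frac{\left(Q m - 128 m\right) + Q}{8} = -9 + \frac{\left(- 128 m + Q m\right) + Q}{8} = -9 + \frac{Q - 128 m + Q m}{8} = -9 + \left(- 16 m + \frac{Q}{8} + \frac{Q m}{8}\right) = -9 - 16 m + \frac{Q}{8} + \frac{Q m}{8}$)
$\sqrt{t + g{\left(64,-116 \right)}} = \sqrt{79488 + \left(-9 - -1856 + \frac{1}{8} \cdot 64 + \frac{1}{8} \cdot 64 \left(-116\right)\right)} = \sqrt{79488 + \left(-9 + 1856 + 8 - 928\right)} = \sqrt{79488 + 927} = \sqrt{80415} = 3 \sqrt{8935}$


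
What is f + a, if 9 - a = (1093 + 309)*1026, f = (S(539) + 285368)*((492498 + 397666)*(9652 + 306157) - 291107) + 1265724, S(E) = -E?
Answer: 80071559018513982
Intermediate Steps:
f = 80071559019952425 (f = (-1*539 + 285368)*((492498 + 397666)*(9652 + 306157) - 291107) + 1265724 = (-539 + 285368)*(890164*315809 - 291107) + 1265724 = 284829*(281121802676 - 291107) + 1265724 = 284829*281121511569 + 1265724 = 80071559018686701 + 1265724 = 80071559019952425)
a = -1438443 (a = 9 - (1093 + 309)*1026 = 9 - 1402*1026 = 9 - 1*1438452 = 9 - 1438452 = -1438443)
f + a = 80071559019952425 - 1438443 = 80071559018513982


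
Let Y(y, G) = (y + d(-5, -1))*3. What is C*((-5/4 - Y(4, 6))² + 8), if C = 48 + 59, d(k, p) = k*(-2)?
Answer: 3216099/16 ≈ 2.0101e+5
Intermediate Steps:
d(k, p) = -2*k
Y(y, G) = 30 + 3*y (Y(y, G) = (y - 2*(-5))*3 = (y + 10)*3 = (10 + y)*3 = 30 + 3*y)
C = 107
C*((-5/4 - Y(4, 6))² + 8) = 107*((-5/4 - (30 + 3*4))² + 8) = 107*((-5*¼ - (30 + 12))² + 8) = 107*((-5/4 - 1*42)² + 8) = 107*((-5/4 - 42)² + 8) = 107*((-173/4)² + 8) = 107*(29929/16 + 8) = 107*(30057/16) = 3216099/16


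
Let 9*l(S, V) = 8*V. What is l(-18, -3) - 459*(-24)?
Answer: 33040/3 ≈ 11013.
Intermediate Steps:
l(S, V) = 8*V/9 (l(S, V) = (8*V)/9 = 8*V/9)
l(-18, -3) - 459*(-24) = (8/9)*(-3) - 459*(-24) = -8/3 + 11016 = 33040/3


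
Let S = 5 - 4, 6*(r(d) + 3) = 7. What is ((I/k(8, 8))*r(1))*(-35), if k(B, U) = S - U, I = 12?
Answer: -110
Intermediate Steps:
r(d) = -11/6 (r(d) = -3 + (⅙)*7 = -3 + 7/6 = -11/6)
S = 1
k(B, U) = 1 - U
((I/k(8, 8))*r(1))*(-35) = ((12/(1 - 1*8))*(-11/6))*(-35) = ((12/(1 - 8))*(-11/6))*(-35) = ((12/(-7))*(-11/6))*(-35) = ((12*(-⅐))*(-11/6))*(-35) = -12/7*(-11/6)*(-35) = (22/7)*(-35) = -110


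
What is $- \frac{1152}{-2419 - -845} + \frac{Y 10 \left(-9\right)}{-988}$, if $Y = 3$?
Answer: $\frac{390789}{388778} \approx 1.0052$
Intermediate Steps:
$- \frac{1152}{-2419 - -845} + \frac{Y 10 \left(-9\right)}{-988} = - \frac{1152}{-2419 - -845} + \frac{3 \cdot 10 \left(-9\right)}{-988} = - \frac{1152}{-2419 + 845} + 30 \left(-9\right) \left(- \frac{1}{988}\right) = - \frac{1152}{-1574} - - \frac{135}{494} = \left(-1152\right) \left(- \frac{1}{1574}\right) + \frac{135}{494} = \frac{576}{787} + \frac{135}{494} = \frac{390789}{388778}$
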